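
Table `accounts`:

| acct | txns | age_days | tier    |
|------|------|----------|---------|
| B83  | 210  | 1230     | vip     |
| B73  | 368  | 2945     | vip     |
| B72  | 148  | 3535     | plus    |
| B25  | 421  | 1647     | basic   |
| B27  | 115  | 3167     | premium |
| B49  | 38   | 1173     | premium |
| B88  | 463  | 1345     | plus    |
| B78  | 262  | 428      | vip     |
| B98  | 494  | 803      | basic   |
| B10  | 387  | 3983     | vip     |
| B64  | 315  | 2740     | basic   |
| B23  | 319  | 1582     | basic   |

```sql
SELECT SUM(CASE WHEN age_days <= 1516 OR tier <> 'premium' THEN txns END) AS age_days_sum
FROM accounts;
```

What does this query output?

3425

acct=B83: ✓ → 210
acct=B73: ✓ → 368
acct=B72: ✓ → 148
acct=B25: ✓ → 421
acct=B27: ✗
acct=B49: ✓ → 38
acct=B88: ✓ → 463
acct=B78: ✓ → 262
acct=B98: ✓ → 494
acct=B10: ✓ → 387
acct=B64: ✓ → 315
acct=B23: ✓ → 319
age_days_sum = 210 + 368 + 148 + 421 + 38 + 463 + 262 + 494 + 387 + 315 + 319 = 3425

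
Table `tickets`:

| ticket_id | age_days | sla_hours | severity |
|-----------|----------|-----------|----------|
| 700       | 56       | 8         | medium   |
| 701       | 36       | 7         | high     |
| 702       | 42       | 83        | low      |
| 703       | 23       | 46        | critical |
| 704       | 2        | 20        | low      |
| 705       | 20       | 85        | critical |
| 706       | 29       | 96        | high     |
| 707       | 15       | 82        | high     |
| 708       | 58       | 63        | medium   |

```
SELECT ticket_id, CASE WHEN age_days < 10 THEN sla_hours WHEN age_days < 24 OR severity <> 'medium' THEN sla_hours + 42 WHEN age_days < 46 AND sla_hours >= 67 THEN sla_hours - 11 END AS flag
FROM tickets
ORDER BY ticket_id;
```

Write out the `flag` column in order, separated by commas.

ticket_id=700: (no match → NULL) → NULL
ticket_id=701: age_days < 24 OR severity <> 'medium' → 49
ticket_id=702: age_days < 24 OR severity <> 'medium' → 125
ticket_id=703: age_days < 24 OR severity <> 'medium' → 88
ticket_id=704: age_days < 10 → 20
ticket_id=705: age_days < 24 OR severity <> 'medium' → 127
ticket_id=706: age_days < 24 OR severity <> 'medium' → 138
ticket_id=707: age_days < 24 OR severity <> 'medium' → 124
ticket_id=708: (no match → NULL) → NULL

NULL, 49, 125, 88, 20, 127, 138, 124, NULL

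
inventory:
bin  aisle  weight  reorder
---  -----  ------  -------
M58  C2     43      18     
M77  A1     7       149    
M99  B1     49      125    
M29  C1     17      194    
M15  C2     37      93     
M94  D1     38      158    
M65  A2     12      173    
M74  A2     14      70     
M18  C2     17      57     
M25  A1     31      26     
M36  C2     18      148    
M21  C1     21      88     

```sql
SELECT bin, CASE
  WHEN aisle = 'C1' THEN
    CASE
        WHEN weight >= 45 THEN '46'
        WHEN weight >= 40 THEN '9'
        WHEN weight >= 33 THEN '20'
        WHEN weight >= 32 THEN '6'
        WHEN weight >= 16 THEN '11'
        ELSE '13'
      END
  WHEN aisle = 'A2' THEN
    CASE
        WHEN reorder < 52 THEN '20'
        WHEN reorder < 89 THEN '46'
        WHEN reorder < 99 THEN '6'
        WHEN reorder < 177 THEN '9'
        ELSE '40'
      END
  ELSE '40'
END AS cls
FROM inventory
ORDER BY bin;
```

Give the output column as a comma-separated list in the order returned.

40, 40, 11, 40, 11, 40, 40, 9, 46, 40, 40, 40

bin=M15: aisle='C2' → outer ELSE → 40
bin=M18: aisle='C2' → outer ELSE → 40
bin=M21: aisle='C1' → inner[weight >= 16] → 11
bin=M25: aisle='A1' → outer ELSE → 40
bin=M29: aisle='C1' → inner[weight >= 16] → 11
bin=M36: aisle='C2' → outer ELSE → 40
bin=M58: aisle='C2' → outer ELSE → 40
bin=M65: aisle='A2' → inner[reorder < 177] → 9
bin=M74: aisle='A2' → inner[reorder < 89] → 46
bin=M77: aisle='A1' → outer ELSE → 40
bin=M94: aisle='D1' → outer ELSE → 40
bin=M99: aisle='B1' → outer ELSE → 40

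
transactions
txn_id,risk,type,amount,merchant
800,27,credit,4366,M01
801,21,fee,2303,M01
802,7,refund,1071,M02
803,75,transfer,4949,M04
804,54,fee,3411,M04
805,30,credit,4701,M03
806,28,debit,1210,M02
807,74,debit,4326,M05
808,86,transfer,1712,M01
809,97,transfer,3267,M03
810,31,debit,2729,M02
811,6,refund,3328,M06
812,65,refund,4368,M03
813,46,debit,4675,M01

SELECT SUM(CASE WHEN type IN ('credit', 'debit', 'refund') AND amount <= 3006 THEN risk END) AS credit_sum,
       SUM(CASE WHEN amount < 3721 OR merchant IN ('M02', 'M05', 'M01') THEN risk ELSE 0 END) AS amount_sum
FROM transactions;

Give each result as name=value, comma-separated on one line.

credit_sum=66, amount_sum=477

[credit_sum: type IN ('credit', 'debit', 'refund') AND amount <= 3006]
txn_id=800: ✗
txn_id=801: ✗
txn_id=802: ✓ → 7
txn_id=803: ✗
txn_id=804: ✗
txn_id=805: ✗
txn_id=806: ✓ → 28
txn_id=807: ✗
txn_id=808: ✗
txn_id=809: ✗
txn_id=810: ✓ → 31
txn_id=811: ✗
txn_id=812: ✗
txn_id=813: ✗
credit_sum = 7 + 28 + 31 = 66
—
[amount_sum: amount < 3721 OR merchant IN ('M02', 'M05', 'M01')]
txn_id=800: ✓ → 27
txn_id=801: ✓ → 21
txn_id=802: ✓ → 7
txn_id=803: ✗
txn_id=804: ✓ → 54
txn_id=805: ✗
txn_id=806: ✓ → 28
txn_id=807: ✓ → 74
txn_id=808: ✓ → 86
txn_id=809: ✓ → 97
txn_id=810: ✓ → 31
txn_id=811: ✓ → 6
txn_id=812: ✗
txn_id=813: ✓ → 46
amount_sum = 27 + 21 + 7 + 54 + 28 + 74 + 86 + 97 + 31 + 6 + 46 = 477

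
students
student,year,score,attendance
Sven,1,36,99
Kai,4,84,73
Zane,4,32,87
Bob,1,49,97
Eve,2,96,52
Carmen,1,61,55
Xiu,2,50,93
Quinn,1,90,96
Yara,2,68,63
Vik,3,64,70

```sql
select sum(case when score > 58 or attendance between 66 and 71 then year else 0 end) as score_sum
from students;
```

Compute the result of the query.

13

student=Sven: ✗
student=Kai: ✓ → 4
student=Zane: ✗
student=Bob: ✗
student=Eve: ✓ → 2
student=Carmen: ✓ → 1
student=Xiu: ✗
student=Quinn: ✓ → 1
student=Yara: ✓ → 2
student=Vik: ✓ → 3
score_sum = 4 + 2 + 1 + 1 + 2 + 3 = 13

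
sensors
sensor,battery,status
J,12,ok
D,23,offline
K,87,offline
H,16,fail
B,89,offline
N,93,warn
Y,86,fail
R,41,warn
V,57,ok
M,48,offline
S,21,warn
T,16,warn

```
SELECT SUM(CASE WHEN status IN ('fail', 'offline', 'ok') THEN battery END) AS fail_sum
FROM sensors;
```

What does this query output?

418

sensor=J: ✓ → 12
sensor=D: ✓ → 23
sensor=K: ✓ → 87
sensor=H: ✓ → 16
sensor=B: ✓ → 89
sensor=N: ✗
sensor=Y: ✓ → 86
sensor=R: ✗
sensor=V: ✓ → 57
sensor=M: ✓ → 48
sensor=S: ✗
sensor=T: ✗
fail_sum = 12 + 23 + 87 + 16 + 89 + 86 + 57 + 48 = 418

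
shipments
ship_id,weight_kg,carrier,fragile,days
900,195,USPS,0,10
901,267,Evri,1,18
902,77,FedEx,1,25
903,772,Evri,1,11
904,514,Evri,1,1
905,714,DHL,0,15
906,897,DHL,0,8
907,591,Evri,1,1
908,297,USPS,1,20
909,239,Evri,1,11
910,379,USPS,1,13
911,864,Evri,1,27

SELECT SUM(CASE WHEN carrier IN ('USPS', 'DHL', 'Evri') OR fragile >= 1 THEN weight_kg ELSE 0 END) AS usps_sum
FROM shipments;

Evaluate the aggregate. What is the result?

5806

ship_id=900: ✓ → 195
ship_id=901: ✓ → 267
ship_id=902: ✓ → 77
ship_id=903: ✓ → 772
ship_id=904: ✓ → 514
ship_id=905: ✓ → 714
ship_id=906: ✓ → 897
ship_id=907: ✓ → 591
ship_id=908: ✓ → 297
ship_id=909: ✓ → 239
ship_id=910: ✓ → 379
ship_id=911: ✓ → 864
usps_sum = 195 + 267 + 77 + 772 + 514 + 714 + 897 + 591 + 297 + 239 + 379 + 864 = 5806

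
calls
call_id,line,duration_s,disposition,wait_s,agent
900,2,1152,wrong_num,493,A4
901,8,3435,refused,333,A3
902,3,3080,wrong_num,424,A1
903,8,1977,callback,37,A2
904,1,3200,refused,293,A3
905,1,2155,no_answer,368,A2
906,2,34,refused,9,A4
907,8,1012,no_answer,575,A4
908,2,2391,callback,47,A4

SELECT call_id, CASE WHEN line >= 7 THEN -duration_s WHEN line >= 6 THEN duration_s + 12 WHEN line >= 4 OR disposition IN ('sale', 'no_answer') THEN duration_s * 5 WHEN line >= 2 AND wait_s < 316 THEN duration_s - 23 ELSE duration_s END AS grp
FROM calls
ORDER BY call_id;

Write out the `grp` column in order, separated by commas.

1152, -3435, 3080, -1977, 3200, 10775, 11, -1012, 2368

call_id=900: ELSE → 1152
call_id=901: line >= 7 → -3435
call_id=902: ELSE → 3080
call_id=903: line >= 7 → -1977
call_id=904: ELSE → 3200
call_id=905: line >= 4 OR disposition IN ('sale', 'no_answer') → 10775
call_id=906: line >= 2 AND wait_s < 316 → 11
call_id=907: line >= 7 → -1012
call_id=908: line >= 2 AND wait_s < 316 → 2368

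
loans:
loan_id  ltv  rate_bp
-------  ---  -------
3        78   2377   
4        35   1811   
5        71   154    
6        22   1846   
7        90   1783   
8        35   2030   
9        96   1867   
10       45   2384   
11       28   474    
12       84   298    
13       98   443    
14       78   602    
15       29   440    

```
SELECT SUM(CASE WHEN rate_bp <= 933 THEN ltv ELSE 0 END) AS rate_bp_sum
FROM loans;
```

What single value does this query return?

loan_id=3: ✗
loan_id=4: ✗
loan_id=5: ✓ → 71
loan_id=6: ✗
loan_id=7: ✗
loan_id=8: ✗
loan_id=9: ✗
loan_id=10: ✗
loan_id=11: ✓ → 28
loan_id=12: ✓ → 84
loan_id=13: ✓ → 98
loan_id=14: ✓ → 78
loan_id=15: ✓ → 29
rate_bp_sum = 71 + 28 + 84 + 98 + 78 + 29 = 388

388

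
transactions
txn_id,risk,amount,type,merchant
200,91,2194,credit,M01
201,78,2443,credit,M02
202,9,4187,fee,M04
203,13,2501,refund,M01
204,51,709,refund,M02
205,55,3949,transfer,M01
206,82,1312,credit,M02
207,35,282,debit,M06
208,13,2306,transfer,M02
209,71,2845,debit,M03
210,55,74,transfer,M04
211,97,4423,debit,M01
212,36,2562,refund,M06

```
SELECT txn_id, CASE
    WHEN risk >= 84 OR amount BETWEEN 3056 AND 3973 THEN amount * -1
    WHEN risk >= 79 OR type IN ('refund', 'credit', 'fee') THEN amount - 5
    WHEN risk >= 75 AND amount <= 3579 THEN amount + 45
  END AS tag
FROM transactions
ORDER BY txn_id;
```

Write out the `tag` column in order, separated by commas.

txn_id=200: risk >= 84 OR amount BETWEEN 3056 AND 3973 → -2194
txn_id=201: risk >= 79 OR type IN ('refund', 'credit', 'fee') → 2438
txn_id=202: risk >= 79 OR type IN ('refund', 'credit', 'fee') → 4182
txn_id=203: risk >= 79 OR type IN ('refund', 'credit', 'fee') → 2496
txn_id=204: risk >= 79 OR type IN ('refund', 'credit', 'fee') → 704
txn_id=205: risk >= 84 OR amount BETWEEN 3056 AND 3973 → -3949
txn_id=206: risk >= 79 OR type IN ('refund', 'credit', 'fee') → 1307
txn_id=207: (no match → NULL) → NULL
txn_id=208: (no match → NULL) → NULL
txn_id=209: (no match → NULL) → NULL
txn_id=210: (no match → NULL) → NULL
txn_id=211: risk >= 84 OR amount BETWEEN 3056 AND 3973 → -4423
txn_id=212: risk >= 79 OR type IN ('refund', 'credit', 'fee') → 2557

-2194, 2438, 4182, 2496, 704, -3949, 1307, NULL, NULL, NULL, NULL, -4423, 2557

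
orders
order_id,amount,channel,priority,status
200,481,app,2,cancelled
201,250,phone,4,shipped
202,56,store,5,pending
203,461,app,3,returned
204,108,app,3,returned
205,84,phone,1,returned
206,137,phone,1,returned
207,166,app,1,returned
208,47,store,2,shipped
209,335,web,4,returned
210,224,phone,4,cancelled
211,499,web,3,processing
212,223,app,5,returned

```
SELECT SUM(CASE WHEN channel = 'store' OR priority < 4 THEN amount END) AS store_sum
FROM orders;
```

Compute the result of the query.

order_id=200: ✓ → 481
order_id=201: ✗
order_id=202: ✓ → 56
order_id=203: ✓ → 461
order_id=204: ✓ → 108
order_id=205: ✓ → 84
order_id=206: ✓ → 137
order_id=207: ✓ → 166
order_id=208: ✓ → 47
order_id=209: ✗
order_id=210: ✗
order_id=211: ✓ → 499
order_id=212: ✗
store_sum = 481 + 56 + 461 + 108 + 84 + 137 + 166 + 47 + 499 = 2039

2039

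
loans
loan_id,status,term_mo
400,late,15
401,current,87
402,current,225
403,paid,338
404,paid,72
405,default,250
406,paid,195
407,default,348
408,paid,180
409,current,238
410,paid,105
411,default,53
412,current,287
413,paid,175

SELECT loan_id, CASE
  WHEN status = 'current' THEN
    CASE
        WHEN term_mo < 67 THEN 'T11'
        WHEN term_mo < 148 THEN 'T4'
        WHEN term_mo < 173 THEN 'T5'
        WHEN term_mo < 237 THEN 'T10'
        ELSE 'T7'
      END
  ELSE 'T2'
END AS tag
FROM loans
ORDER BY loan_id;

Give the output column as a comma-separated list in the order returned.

T2, T4, T10, T2, T2, T2, T2, T2, T2, T7, T2, T2, T7, T2

loan_id=400: status='late' → outer ELSE → T2
loan_id=401: status='current' → inner[term_mo < 148] → T4
loan_id=402: status='current' → inner[term_mo < 237] → T10
loan_id=403: status='paid' → outer ELSE → T2
loan_id=404: status='paid' → outer ELSE → T2
loan_id=405: status='default' → outer ELSE → T2
loan_id=406: status='paid' → outer ELSE → T2
loan_id=407: status='default' → outer ELSE → T2
loan_id=408: status='paid' → outer ELSE → T2
loan_id=409: status='current' → inner[ELSE] → T7
loan_id=410: status='paid' → outer ELSE → T2
loan_id=411: status='default' → outer ELSE → T2
loan_id=412: status='current' → inner[ELSE] → T7
loan_id=413: status='paid' → outer ELSE → T2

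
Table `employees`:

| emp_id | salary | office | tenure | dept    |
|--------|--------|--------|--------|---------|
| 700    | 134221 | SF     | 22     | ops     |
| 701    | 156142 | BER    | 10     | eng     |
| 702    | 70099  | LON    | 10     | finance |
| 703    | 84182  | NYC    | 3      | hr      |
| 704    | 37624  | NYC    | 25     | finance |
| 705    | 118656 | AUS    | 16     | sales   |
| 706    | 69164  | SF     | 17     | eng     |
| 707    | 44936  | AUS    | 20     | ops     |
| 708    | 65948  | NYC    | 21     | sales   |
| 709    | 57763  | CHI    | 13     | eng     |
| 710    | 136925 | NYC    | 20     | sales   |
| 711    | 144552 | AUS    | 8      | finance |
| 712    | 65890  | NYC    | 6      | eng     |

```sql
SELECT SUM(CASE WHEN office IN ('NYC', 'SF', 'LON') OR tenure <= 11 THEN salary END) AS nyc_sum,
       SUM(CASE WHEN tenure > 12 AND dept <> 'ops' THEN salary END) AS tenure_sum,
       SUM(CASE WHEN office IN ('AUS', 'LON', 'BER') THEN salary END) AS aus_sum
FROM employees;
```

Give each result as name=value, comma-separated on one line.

[nyc_sum: office IN ('NYC', 'SF', 'LON') OR tenure <= 11]
emp_id=700: ✓ → 134221
emp_id=701: ✓ → 156142
emp_id=702: ✓ → 70099
emp_id=703: ✓ → 84182
emp_id=704: ✓ → 37624
emp_id=705: ✗
emp_id=706: ✓ → 69164
emp_id=707: ✗
emp_id=708: ✓ → 65948
emp_id=709: ✗
emp_id=710: ✓ → 136925
emp_id=711: ✓ → 144552
emp_id=712: ✓ → 65890
nyc_sum = 134221 + 156142 + 70099 + 84182 + 37624 + 69164 + 65948 + 136925 + 144552 + 65890 = 964747
—
[tenure_sum: tenure > 12 AND dept <> 'ops']
emp_id=700: ✗
emp_id=701: ✗
emp_id=702: ✗
emp_id=703: ✗
emp_id=704: ✓ → 37624
emp_id=705: ✓ → 118656
emp_id=706: ✓ → 69164
emp_id=707: ✗
emp_id=708: ✓ → 65948
emp_id=709: ✓ → 57763
emp_id=710: ✓ → 136925
emp_id=711: ✗
emp_id=712: ✗
tenure_sum = 37624 + 118656 + 69164 + 65948 + 57763 + 136925 = 486080
—
[aus_sum: office IN ('AUS', 'LON', 'BER')]
emp_id=700: ✗
emp_id=701: ✓ → 156142
emp_id=702: ✓ → 70099
emp_id=703: ✗
emp_id=704: ✗
emp_id=705: ✓ → 118656
emp_id=706: ✗
emp_id=707: ✓ → 44936
emp_id=708: ✗
emp_id=709: ✗
emp_id=710: ✗
emp_id=711: ✓ → 144552
emp_id=712: ✗
aus_sum = 156142 + 70099 + 118656 + 44936 + 144552 = 534385

nyc_sum=964747, tenure_sum=486080, aus_sum=534385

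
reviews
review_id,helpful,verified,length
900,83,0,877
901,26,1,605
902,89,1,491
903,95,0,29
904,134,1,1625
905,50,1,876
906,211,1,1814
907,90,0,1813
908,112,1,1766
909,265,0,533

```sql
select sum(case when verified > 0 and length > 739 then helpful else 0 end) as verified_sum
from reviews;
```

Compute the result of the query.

507

review_id=900: ✗
review_id=901: ✗
review_id=902: ✗
review_id=903: ✗
review_id=904: ✓ → 134
review_id=905: ✓ → 50
review_id=906: ✓ → 211
review_id=907: ✗
review_id=908: ✓ → 112
review_id=909: ✗
verified_sum = 134 + 50 + 211 + 112 = 507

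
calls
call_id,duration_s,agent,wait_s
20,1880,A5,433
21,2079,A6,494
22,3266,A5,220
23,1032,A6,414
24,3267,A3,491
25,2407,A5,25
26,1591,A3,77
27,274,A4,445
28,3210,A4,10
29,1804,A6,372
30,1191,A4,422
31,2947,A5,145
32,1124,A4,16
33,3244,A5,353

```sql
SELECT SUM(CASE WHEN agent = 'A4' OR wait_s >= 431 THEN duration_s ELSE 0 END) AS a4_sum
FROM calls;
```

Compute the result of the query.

call_id=20: ✓ → 1880
call_id=21: ✓ → 2079
call_id=22: ✗
call_id=23: ✗
call_id=24: ✓ → 3267
call_id=25: ✗
call_id=26: ✗
call_id=27: ✓ → 274
call_id=28: ✓ → 3210
call_id=29: ✗
call_id=30: ✓ → 1191
call_id=31: ✗
call_id=32: ✓ → 1124
call_id=33: ✗
a4_sum = 1880 + 2079 + 3267 + 274 + 3210 + 1191 + 1124 = 13025

13025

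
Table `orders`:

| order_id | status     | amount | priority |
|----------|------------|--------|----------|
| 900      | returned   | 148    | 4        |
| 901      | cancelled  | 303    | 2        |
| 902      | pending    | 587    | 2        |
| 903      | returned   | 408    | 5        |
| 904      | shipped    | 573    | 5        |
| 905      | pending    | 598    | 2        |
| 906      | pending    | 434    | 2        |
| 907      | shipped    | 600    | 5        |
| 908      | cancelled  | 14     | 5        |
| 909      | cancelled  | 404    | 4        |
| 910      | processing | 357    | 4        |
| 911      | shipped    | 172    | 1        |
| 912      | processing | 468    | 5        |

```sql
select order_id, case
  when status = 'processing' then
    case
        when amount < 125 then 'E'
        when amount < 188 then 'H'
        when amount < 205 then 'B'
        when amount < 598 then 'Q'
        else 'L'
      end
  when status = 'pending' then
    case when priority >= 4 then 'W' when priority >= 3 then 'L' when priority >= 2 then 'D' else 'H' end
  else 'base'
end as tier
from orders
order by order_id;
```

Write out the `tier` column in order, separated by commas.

base, base, D, base, base, D, D, base, base, base, Q, base, Q

order_id=900: status='returned' → outer ELSE → base
order_id=901: status='cancelled' → outer ELSE → base
order_id=902: status='pending' → inner[priority >= 2] → D
order_id=903: status='returned' → outer ELSE → base
order_id=904: status='shipped' → outer ELSE → base
order_id=905: status='pending' → inner[priority >= 2] → D
order_id=906: status='pending' → inner[priority >= 2] → D
order_id=907: status='shipped' → outer ELSE → base
order_id=908: status='cancelled' → outer ELSE → base
order_id=909: status='cancelled' → outer ELSE → base
order_id=910: status='processing' → inner[amount < 598] → Q
order_id=911: status='shipped' → outer ELSE → base
order_id=912: status='processing' → inner[amount < 598] → Q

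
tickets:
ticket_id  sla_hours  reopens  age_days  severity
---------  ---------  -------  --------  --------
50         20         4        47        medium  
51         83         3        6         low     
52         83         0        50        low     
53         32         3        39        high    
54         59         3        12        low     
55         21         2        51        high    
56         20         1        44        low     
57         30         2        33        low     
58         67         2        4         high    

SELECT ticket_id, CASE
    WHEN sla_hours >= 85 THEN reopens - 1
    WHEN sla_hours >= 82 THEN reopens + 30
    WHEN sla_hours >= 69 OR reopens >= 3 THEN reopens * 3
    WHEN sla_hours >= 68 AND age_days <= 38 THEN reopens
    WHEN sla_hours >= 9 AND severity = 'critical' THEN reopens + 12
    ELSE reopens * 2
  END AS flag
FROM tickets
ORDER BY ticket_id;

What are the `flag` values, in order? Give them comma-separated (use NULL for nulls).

ticket_id=50: sla_hours >= 69 OR reopens >= 3 → 12
ticket_id=51: sla_hours >= 82 → 33
ticket_id=52: sla_hours >= 82 → 30
ticket_id=53: sla_hours >= 69 OR reopens >= 3 → 9
ticket_id=54: sla_hours >= 69 OR reopens >= 3 → 9
ticket_id=55: ELSE → 4
ticket_id=56: ELSE → 2
ticket_id=57: ELSE → 4
ticket_id=58: ELSE → 4

12, 33, 30, 9, 9, 4, 2, 4, 4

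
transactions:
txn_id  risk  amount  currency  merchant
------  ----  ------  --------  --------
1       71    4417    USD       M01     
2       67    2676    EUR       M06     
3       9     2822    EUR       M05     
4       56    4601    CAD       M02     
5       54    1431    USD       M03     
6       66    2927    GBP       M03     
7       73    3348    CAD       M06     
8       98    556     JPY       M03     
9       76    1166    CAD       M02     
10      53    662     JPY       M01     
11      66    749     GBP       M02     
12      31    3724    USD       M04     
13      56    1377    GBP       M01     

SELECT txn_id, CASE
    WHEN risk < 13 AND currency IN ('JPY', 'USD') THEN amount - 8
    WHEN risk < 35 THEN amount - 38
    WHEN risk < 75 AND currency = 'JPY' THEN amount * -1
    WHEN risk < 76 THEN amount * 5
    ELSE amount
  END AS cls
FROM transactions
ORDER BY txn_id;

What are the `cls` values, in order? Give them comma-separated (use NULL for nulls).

22085, 13380, 2784, 23005, 7155, 14635, 16740, 556, 1166, -662, 3745, 3686, 6885

txn_id=1: risk < 76 → 22085
txn_id=2: risk < 76 → 13380
txn_id=3: risk < 35 → 2784
txn_id=4: risk < 76 → 23005
txn_id=5: risk < 76 → 7155
txn_id=6: risk < 76 → 14635
txn_id=7: risk < 76 → 16740
txn_id=8: ELSE → 556
txn_id=9: ELSE → 1166
txn_id=10: risk < 75 AND currency = 'JPY' → -662
txn_id=11: risk < 76 → 3745
txn_id=12: risk < 35 → 3686
txn_id=13: risk < 76 → 6885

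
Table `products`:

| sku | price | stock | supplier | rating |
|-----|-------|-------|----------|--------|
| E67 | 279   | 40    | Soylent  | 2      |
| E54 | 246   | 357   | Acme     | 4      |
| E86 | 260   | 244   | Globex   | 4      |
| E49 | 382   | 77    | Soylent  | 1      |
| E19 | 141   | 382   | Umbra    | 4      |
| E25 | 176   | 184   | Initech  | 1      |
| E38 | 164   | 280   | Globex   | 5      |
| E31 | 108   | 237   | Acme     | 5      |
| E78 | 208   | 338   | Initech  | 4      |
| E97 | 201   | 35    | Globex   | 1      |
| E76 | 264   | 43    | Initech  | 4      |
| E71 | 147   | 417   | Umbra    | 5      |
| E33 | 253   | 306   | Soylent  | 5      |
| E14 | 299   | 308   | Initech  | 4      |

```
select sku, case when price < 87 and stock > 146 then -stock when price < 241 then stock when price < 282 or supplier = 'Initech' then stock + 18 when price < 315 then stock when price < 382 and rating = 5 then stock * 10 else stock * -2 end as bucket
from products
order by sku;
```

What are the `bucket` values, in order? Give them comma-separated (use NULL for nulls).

sku=E14: price < 282 or supplier = 'Initech' → 326
sku=E19: price < 241 → 382
sku=E25: price < 241 → 184
sku=E31: price < 241 → 237
sku=E33: price < 282 or supplier = 'Initech' → 324
sku=E38: price < 241 → 280
sku=E49: ELSE → -154
sku=E54: price < 282 or supplier = 'Initech' → 375
sku=E67: price < 282 or supplier = 'Initech' → 58
sku=E71: price < 241 → 417
sku=E76: price < 282 or supplier = 'Initech' → 61
sku=E78: price < 241 → 338
sku=E86: price < 282 or supplier = 'Initech' → 262
sku=E97: price < 241 → 35

326, 382, 184, 237, 324, 280, -154, 375, 58, 417, 61, 338, 262, 35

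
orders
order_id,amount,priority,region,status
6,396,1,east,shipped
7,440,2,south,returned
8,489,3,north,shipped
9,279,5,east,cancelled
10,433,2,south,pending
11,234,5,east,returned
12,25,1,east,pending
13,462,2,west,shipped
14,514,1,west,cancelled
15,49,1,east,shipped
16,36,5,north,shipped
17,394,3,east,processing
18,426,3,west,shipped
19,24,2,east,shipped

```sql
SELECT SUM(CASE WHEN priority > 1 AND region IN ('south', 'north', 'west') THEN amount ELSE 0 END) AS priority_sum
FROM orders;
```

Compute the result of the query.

order_id=6: ✗
order_id=7: ✓ → 440
order_id=8: ✓ → 489
order_id=9: ✗
order_id=10: ✓ → 433
order_id=11: ✗
order_id=12: ✗
order_id=13: ✓ → 462
order_id=14: ✗
order_id=15: ✗
order_id=16: ✓ → 36
order_id=17: ✗
order_id=18: ✓ → 426
order_id=19: ✗
priority_sum = 440 + 489 + 433 + 462 + 36 + 426 = 2286

2286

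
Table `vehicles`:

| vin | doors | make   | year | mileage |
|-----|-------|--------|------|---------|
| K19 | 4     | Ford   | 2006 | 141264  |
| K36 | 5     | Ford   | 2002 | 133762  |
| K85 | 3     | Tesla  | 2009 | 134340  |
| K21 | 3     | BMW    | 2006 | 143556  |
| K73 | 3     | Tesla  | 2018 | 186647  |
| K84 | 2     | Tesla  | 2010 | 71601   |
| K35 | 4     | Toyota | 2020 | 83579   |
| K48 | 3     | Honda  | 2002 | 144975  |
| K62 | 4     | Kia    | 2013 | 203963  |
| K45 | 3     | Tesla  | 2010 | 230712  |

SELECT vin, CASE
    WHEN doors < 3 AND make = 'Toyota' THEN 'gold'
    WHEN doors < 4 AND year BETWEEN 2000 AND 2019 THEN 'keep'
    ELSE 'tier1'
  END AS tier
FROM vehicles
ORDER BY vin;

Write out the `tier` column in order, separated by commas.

tier1, keep, tier1, tier1, keep, keep, tier1, keep, keep, keep

vin=K19: ELSE → tier1
vin=K21: doors < 4 AND year BETWEEN 2000 AND 2019 → keep
vin=K35: ELSE → tier1
vin=K36: ELSE → tier1
vin=K45: doors < 4 AND year BETWEEN 2000 AND 2019 → keep
vin=K48: doors < 4 AND year BETWEEN 2000 AND 2019 → keep
vin=K62: ELSE → tier1
vin=K73: doors < 4 AND year BETWEEN 2000 AND 2019 → keep
vin=K84: doors < 4 AND year BETWEEN 2000 AND 2019 → keep
vin=K85: doors < 4 AND year BETWEEN 2000 AND 2019 → keep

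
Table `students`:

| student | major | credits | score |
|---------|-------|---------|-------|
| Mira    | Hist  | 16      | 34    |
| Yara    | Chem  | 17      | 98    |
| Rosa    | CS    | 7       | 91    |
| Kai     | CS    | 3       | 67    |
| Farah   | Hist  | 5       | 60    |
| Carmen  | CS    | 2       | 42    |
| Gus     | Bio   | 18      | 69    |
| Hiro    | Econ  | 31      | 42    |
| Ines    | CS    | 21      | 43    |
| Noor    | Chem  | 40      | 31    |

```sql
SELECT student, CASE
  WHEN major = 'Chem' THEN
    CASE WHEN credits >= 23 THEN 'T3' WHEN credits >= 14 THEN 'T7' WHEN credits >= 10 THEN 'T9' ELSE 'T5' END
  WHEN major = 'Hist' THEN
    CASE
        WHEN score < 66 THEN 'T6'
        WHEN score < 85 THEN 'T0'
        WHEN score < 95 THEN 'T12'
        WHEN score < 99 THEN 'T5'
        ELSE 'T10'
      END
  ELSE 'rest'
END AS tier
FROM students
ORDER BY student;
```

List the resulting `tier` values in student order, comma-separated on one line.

rest, T6, rest, rest, rest, rest, T6, T3, rest, T7

student=Carmen: major='CS' → outer ELSE → rest
student=Farah: major='Hist' → inner[score < 66] → T6
student=Gus: major='Bio' → outer ELSE → rest
student=Hiro: major='Econ' → outer ELSE → rest
student=Ines: major='CS' → outer ELSE → rest
student=Kai: major='CS' → outer ELSE → rest
student=Mira: major='Hist' → inner[score < 66] → T6
student=Noor: major='Chem' → inner[credits >= 23] → T3
student=Rosa: major='CS' → outer ELSE → rest
student=Yara: major='Chem' → inner[credits >= 14] → T7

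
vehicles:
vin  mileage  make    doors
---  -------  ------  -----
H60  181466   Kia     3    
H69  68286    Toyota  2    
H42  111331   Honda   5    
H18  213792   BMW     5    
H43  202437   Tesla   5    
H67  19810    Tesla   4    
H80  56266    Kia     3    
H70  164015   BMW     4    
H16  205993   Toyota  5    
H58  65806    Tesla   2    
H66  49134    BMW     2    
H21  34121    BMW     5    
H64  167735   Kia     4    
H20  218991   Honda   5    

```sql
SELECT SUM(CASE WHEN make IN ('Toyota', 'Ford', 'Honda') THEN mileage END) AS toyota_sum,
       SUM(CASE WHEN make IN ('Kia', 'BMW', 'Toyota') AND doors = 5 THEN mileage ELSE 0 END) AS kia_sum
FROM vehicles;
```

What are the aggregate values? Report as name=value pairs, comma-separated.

[toyota_sum: make IN ('Toyota', 'Ford', 'Honda')]
vin=H60: ✗
vin=H69: ✓ → 68286
vin=H42: ✓ → 111331
vin=H18: ✗
vin=H43: ✗
vin=H67: ✗
vin=H80: ✗
vin=H70: ✗
vin=H16: ✓ → 205993
vin=H58: ✗
vin=H66: ✗
vin=H21: ✗
vin=H64: ✗
vin=H20: ✓ → 218991
toyota_sum = 68286 + 111331 + 205993 + 218991 = 604601
—
[kia_sum: make IN ('Kia', 'BMW', 'Toyota') AND doors = 5]
vin=H60: ✗
vin=H69: ✗
vin=H42: ✗
vin=H18: ✓ → 213792
vin=H43: ✗
vin=H67: ✗
vin=H80: ✗
vin=H70: ✗
vin=H16: ✓ → 205993
vin=H58: ✗
vin=H66: ✗
vin=H21: ✓ → 34121
vin=H64: ✗
vin=H20: ✗
kia_sum = 213792 + 205993 + 34121 = 453906

toyota_sum=604601, kia_sum=453906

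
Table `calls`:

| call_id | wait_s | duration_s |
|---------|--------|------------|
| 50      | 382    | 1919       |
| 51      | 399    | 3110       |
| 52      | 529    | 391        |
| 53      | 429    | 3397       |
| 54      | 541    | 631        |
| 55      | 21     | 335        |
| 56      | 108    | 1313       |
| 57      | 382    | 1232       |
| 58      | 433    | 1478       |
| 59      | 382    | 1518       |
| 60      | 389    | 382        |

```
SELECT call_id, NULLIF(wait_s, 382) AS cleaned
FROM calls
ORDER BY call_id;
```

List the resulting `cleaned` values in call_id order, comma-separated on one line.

NULL, 399, 529, 429, 541, 21, 108, NULL, 433, NULL, 389

call_id=50: wait_s=382 vs 382: equal → NULL
call_id=51: wait_s=399 vs 382: differ → 399
call_id=52: wait_s=529 vs 382: differ → 529
call_id=53: wait_s=429 vs 382: differ → 429
call_id=54: wait_s=541 vs 382: differ → 541
call_id=55: wait_s=21 vs 382: differ → 21
call_id=56: wait_s=108 vs 382: differ → 108
call_id=57: wait_s=382 vs 382: equal → NULL
call_id=58: wait_s=433 vs 382: differ → 433
call_id=59: wait_s=382 vs 382: equal → NULL
call_id=60: wait_s=389 vs 382: differ → 389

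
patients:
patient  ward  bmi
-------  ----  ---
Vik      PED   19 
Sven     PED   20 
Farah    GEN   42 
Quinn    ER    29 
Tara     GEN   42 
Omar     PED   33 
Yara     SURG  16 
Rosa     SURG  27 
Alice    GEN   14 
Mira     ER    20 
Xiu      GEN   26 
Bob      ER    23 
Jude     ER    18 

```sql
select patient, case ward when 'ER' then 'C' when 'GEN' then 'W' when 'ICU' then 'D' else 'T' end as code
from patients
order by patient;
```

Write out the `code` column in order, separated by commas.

W, C, W, C, C, T, C, T, T, W, T, W, T

patient=Alice: ward='GEN' → W
patient=Bob: ward='ER' → C
patient=Farah: ward='GEN' → W
patient=Jude: ward='ER' → C
patient=Mira: ward='ER' → C
patient=Omar: ELSE → T
patient=Quinn: ward='ER' → C
patient=Rosa: ELSE → T
patient=Sven: ELSE → T
patient=Tara: ward='GEN' → W
patient=Vik: ELSE → T
patient=Xiu: ward='GEN' → W
patient=Yara: ELSE → T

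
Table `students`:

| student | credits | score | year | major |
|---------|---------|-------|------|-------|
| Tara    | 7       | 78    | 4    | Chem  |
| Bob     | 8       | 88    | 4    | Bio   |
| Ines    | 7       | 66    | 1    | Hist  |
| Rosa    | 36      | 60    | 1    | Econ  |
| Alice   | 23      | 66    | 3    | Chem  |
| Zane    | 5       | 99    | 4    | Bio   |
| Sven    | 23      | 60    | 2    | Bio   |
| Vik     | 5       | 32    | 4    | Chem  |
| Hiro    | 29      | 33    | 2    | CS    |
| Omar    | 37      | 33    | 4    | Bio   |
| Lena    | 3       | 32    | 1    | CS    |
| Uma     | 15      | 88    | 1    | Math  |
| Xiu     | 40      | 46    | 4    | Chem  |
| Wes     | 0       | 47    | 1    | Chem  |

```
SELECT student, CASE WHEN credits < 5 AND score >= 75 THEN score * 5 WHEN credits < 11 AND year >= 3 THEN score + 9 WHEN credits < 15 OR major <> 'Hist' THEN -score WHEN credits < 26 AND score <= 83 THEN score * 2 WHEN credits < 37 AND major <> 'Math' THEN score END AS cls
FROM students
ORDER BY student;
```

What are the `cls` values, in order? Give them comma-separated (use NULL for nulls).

-66, 97, -33, -66, -32, -33, -60, -60, 87, -88, 41, -47, -46, 108

student=Alice: credits < 15 OR major <> 'Hist' → -66
student=Bob: credits < 11 AND year >= 3 → 97
student=Hiro: credits < 15 OR major <> 'Hist' → -33
student=Ines: credits < 15 OR major <> 'Hist' → -66
student=Lena: credits < 15 OR major <> 'Hist' → -32
student=Omar: credits < 15 OR major <> 'Hist' → -33
student=Rosa: credits < 15 OR major <> 'Hist' → -60
student=Sven: credits < 15 OR major <> 'Hist' → -60
student=Tara: credits < 11 AND year >= 3 → 87
student=Uma: credits < 15 OR major <> 'Hist' → -88
student=Vik: credits < 11 AND year >= 3 → 41
student=Wes: credits < 15 OR major <> 'Hist' → -47
student=Xiu: credits < 15 OR major <> 'Hist' → -46
student=Zane: credits < 11 AND year >= 3 → 108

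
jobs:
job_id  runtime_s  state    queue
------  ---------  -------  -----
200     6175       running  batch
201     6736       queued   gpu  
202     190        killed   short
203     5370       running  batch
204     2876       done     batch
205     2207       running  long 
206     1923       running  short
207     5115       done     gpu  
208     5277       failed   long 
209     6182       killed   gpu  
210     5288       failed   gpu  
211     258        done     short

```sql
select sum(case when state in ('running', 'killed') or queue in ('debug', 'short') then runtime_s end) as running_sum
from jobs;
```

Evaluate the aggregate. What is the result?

22305

job_id=200: ✓ → 6175
job_id=201: ✗
job_id=202: ✓ → 190
job_id=203: ✓ → 5370
job_id=204: ✗
job_id=205: ✓ → 2207
job_id=206: ✓ → 1923
job_id=207: ✗
job_id=208: ✗
job_id=209: ✓ → 6182
job_id=210: ✗
job_id=211: ✓ → 258
running_sum = 6175 + 190 + 5370 + 2207 + 1923 + 6182 + 258 = 22305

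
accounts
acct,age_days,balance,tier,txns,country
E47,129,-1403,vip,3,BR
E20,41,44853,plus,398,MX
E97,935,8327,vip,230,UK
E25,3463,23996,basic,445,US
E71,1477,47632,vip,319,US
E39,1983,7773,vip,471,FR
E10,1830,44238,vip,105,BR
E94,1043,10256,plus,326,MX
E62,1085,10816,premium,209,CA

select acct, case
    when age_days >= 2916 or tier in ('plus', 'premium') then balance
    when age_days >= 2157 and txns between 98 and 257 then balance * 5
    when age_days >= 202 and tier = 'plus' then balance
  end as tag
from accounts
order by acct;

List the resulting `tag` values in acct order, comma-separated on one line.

acct=E10: (no match → NULL) → NULL
acct=E20: age_days >= 2916 or tier in ('plus', 'premium') → 44853
acct=E25: age_days >= 2916 or tier in ('plus', 'premium') → 23996
acct=E39: (no match → NULL) → NULL
acct=E47: (no match → NULL) → NULL
acct=E62: age_days >= 2916 or tier in ('plus', 'premium') → 10816
acct=E71: (no match → NULL) → NULL
acct=E94: age_days >= 2916 or tier in ('plus', 'premium') → 10256
acct=E97: (no match → NULL) → NULL

NULL, 44853, 23996, NULL, NULL, 10816, NULL, 10256, NULL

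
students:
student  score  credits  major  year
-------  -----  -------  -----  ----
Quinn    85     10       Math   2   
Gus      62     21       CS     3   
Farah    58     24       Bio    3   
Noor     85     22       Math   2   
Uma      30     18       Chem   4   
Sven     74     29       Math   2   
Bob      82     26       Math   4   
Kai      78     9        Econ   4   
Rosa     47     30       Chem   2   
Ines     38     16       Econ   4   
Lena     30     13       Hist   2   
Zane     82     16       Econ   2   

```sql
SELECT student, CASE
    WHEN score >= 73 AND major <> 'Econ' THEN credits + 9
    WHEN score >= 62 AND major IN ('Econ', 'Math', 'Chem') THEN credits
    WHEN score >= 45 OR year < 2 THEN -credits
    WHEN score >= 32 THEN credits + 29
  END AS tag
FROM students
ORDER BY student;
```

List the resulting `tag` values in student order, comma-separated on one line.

35, -24, -21, 45, 9, NULL, 31, 19, -30, 38, NULL, 16

student=Bob: score >= 73 AND major <> 'Econ' → 35
student=Farah: score >= 45 OR year < 2 → -24
student=Gus: score >= 45 OR year < 2 → -21
student=Ines: score >= 32 → 45
student=Kai: score >= 62 AND major IN ('Econ', 'Math', 'Chem') → 9
student=Lena: (no match → NULL) → NULL
student=Noor: score >= 73 AND major <> 'Econ' → 31
student=Quinn: score >= 73 AND major <> 'Econ' → 19
student=Rosa: score >= 45 OR year < 2 → -30
student=Sven: score >= 73 AND major <> 'Econ' → 38
student=Uma: (no match → NULL) → NULL
student=Zane: score >= 62 AND major IN ('Econ', 'Math', 'Chem') → 16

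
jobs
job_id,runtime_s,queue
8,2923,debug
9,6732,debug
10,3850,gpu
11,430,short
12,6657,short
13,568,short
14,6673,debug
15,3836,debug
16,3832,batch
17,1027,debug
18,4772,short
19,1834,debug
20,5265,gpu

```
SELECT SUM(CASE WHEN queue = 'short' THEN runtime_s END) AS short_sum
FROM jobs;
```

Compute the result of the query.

job_id=8: ✗
job_id=9: ✗
job_id=10: ✗
job_id=11: ✓ → 430
job_id=12: ✓ → 6657
job_id=13: ✓ → 568
job_id=14: ✗
job_id=15: ✗
job_id=16: ✗
job_id=17: ✗
job_id=18: ✓ → 4772
job_id=19: ✗
job_id=20: ✗
short_sum = 430 + 6657 + 568 + 4772 = 12427

12427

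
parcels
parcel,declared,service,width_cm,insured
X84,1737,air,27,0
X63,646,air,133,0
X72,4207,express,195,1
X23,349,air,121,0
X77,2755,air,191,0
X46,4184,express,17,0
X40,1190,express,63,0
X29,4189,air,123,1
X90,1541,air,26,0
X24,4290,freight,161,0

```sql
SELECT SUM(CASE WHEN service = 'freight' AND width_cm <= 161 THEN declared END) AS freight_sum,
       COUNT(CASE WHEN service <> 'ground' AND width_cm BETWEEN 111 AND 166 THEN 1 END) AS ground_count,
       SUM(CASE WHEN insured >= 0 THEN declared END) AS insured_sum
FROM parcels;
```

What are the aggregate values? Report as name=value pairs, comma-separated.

freight_sum=4290, ground_count=4, insured_sum=25088

[freight_sum: service = 'freight' AND width_cm <= 161]
parcel=X84: ✗
parcel=X63: ✗
parcel=X72: ✗
parcel=X23: ✗
parcel=X77: ✗
parcel=X46: ✗
parcel=X40: ✗
parcel=X29: ✗
parcel=X90: ✗
parcel=X24: ✓ → 4290
freight_sum = 4290
—
[ground_count: service <> 'ground' AND width_cm BETWEEN 111 AND 166]
parcel=X84: ✗
parcel=X63: ✓ → 1
parcel=X72: ✗
parcel=X23: ✓ → 1
parcel=X77: ✗
parcel=X46: ✗
parcel=X40: ✗
parcel=X29: ✓ → 1
parcel=X90: ✗
parcel=X24: ✓ → 1
ground_count = COUNT(1, 1, 1, 1) = 4
—
[insured_sum: insured >= 0]
parcel=X84: ✓ → 1737
parcel=X63: ✓ → 646
parcel=X72: ✓ → 4207
parcel=X23: ✓ → 349
parcel=X77: ✓ → 2755
parcel=X46: ✓ → 4184
parcel=X40: ✓ → 1190
parcel=X29: ✓ → 4189
parcel=X90: ✓ → 1541
parcel=X24: ✓ → 4290
insured_sum = 1737 + 646 + 4207 + 349 + 2755 + 4184 + 1190 + 4189 + 1541 + 4290 = 25088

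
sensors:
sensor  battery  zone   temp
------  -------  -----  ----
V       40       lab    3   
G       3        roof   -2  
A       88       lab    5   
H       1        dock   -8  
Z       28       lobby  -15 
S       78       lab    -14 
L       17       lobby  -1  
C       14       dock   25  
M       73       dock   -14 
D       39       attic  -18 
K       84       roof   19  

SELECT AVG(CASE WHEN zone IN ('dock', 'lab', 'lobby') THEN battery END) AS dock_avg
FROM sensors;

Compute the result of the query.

sensor=V: ✓ → 40
sensor=G: ✗
sensor=A: ✓ → 88
sensor=H: ✓ → 1
sensor=Z: ✓ → 28
sensor=S: ✓ → 78
sensor=L: ✓ → 17
sensor=C: ✓ → 14
sensor=M: ✓ → 73
sensor=D: ✗
sensor=K: ✗
dock_avg = (40 + 88 + 1 + 28 + 78 + 17 + 14 + 73) / 8 = 42.375

42.375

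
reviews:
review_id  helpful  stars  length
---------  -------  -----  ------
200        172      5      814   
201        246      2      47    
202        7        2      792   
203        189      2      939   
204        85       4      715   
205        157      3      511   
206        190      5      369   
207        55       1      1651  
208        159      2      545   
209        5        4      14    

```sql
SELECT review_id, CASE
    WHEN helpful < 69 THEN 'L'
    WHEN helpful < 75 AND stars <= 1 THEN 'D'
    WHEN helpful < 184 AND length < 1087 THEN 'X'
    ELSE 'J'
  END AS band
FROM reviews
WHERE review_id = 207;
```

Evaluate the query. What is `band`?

review_id = 207: helpful=55, stars=1, length=1651.
helpful < 69 → true → L

L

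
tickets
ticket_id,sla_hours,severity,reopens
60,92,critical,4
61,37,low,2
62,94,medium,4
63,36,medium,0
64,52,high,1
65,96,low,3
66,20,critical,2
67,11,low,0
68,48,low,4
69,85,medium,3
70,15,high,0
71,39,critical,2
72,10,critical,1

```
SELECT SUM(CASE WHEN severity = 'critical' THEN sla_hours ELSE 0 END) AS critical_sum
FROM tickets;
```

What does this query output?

ticket_id=60: ✓ → 92
ticket_id=61: ✗
ticket_id=62: ✗
ticket_id=63: ✗
ticket_id=64: ✗
ticket_id=65: ✗
ticket_id=66: ✓ → 20
ticket_id=67: ✗
ticket_id=68: ✗
ticket_id=69: ✗
ticket_id=70: ✗
ticket_id=71: ✓ → 39
ticket_id=72: ✓ → 10
critical_sum = 92 + 20 + 39 + 10 = 161

161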